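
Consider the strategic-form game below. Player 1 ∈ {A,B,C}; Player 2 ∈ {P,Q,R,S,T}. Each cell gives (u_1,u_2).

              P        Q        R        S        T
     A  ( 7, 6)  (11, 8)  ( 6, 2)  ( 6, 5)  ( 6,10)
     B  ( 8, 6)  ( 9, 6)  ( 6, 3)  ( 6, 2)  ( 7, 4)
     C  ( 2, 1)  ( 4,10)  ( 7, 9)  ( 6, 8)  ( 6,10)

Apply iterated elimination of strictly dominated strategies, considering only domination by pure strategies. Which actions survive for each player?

P2 drop R (Q beats it: A:8>2 B:6>3 C:10>9)
P2 drop S (Q beats it: A:8>5 B:6>2 C:10>8)
P1 drop C (B beats it: P:8>2 Q:9>4 T:7>6)
P1→{A,B} P2→{P,Q,T}

Remaining: P1:{A,B} P2:{P,Q,T}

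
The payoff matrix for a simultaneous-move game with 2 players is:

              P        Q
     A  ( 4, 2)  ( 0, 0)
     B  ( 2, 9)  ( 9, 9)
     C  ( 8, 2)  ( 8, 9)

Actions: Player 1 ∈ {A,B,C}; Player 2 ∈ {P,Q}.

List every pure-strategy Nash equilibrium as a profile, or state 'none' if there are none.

Nash profiles: (B,Q)

(A,P): not NE [P1→C gives 8>4]
(A,Q): not NE [P1→B gives 9>0; P2→P gives 2>0]
(B,P): not NE [P1→C gives 8>2]
(B,Q): NE
(C,P): not NE [P2→Q gives 9>2]
(C,Q): not NE [P1→B gives 9>8]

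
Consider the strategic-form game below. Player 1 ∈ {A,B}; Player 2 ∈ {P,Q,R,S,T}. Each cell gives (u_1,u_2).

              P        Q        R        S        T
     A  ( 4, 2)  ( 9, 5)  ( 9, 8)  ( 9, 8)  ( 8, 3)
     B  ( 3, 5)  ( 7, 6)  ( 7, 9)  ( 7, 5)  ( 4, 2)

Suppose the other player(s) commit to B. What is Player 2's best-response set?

u_2(P vs B) = 5
u_2(Q vs B) = 6
u_2(R vs B) = 9
u_2(S vs B) = 5
u_2(T vs B) = 2
max payoff 9 at {R}

argmax u_2 = {R}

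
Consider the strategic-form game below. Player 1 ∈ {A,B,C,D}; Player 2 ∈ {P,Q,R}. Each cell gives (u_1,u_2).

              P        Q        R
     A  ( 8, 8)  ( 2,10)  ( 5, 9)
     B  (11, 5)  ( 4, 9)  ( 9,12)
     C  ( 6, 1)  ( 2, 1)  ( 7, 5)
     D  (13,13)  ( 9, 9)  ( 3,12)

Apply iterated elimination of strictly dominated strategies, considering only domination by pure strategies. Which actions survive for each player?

P1 drop A (B beats it: P:11>8 Q:4>2 R:9>5)
P1 drop C (B beats it: P:11>6 Q:4>2 R:9>7)
P2 drop Q (R beats it: B:12>9 D:12>9)
P1→{B,D} P2→{P,R}

Remaining: P1:{B,D} P2:{P,R}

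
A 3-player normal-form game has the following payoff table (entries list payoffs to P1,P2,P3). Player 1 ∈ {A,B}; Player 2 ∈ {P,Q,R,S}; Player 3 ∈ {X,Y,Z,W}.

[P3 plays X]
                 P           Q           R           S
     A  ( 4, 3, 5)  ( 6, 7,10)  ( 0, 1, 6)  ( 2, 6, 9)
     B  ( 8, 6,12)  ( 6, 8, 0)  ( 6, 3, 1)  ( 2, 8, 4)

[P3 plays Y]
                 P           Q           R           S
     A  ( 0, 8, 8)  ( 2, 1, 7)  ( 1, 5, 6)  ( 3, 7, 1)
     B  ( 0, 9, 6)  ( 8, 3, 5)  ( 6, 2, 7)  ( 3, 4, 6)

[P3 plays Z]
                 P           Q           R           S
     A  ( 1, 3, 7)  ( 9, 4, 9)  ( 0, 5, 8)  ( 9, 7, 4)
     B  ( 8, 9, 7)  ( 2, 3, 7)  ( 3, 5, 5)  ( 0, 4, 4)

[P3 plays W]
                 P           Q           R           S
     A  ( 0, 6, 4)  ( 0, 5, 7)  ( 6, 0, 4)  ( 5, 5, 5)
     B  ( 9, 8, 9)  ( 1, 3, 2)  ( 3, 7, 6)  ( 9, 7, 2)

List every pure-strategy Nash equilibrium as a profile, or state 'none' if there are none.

(A,P,X): not NE [P1→B gives 8>4; P2→Q gives 7>3; P3→Y gives 8>5]
(A,P,Y): NE
(A,P,Z): not NE [P1→B gives 8>1; P2→S gives 7>3; P3→Y gives 8>7]
(A,P,W): not NE [P1→B gives 9>0; P3→Y gives 8>4]
(A,Q,X): NE
(A,Q,Y): not NE [P1→B gives 8>2; P2→P gives 8>1; P3→X gives 10>7]
(A,Q,Z): not NE [P2→S gives 7>4; P3→X gives 10>9]
(A,Q,W): not NE [P1→B gives 1>0; P2→P gives 6>5; P3→X gives 10>7]
(A,R,X): not NE [P1→B gives 6>0; P2→Q gives 7>1; P3→Z gives 8>6]
(A,R,Y): not NE [P1→B gives 6>1; P2→P gives 8>5; P3→Z gives 8>6]
(A,R,Z): not NE [P1→B gives 3>0; P2→S gives 7>5]
(A,R,W): not NE [P2→P gives 6>0; P3→Z gives 8>4]
(A,S,X): not NE [P2→Q gives 7>6]
(A,S,Y): not NE [P2→P gives 8>7; P3→X gives 9>1]
(A,S,Z): not NE [P3→X gives 9>4]
(A,S,W): not NE [P1→B gives 9>5; P2→P gives 6>5; P3→X gives 9>5]
(B,P,X): not NE [P2→S gives 8>6]
(B,P,Y): not NE [P3→X gives 12>6]
(B,P,Z): not NE [P3→X gives 12>7]
(B,P,W): not NE [P3→X gives 12>9]
(B,Q,X): not NE [P3→Z gives 7>0]
(B,Q,Y): not NE [P2→P gives 9>3; P3→Z gives 7>5]
(B,Q,Z): not NE [P1→A gives 9>2; P2→P gives 9>3]
(B,Q,W): not NE [P2→P gives 8>3; P3→Z gives 7>2]
(B,R,X): not NE [P2→S gives 8>3; P3→Y gives 7>1]
(B,R,Y): not NE [P2→P gives 9>2]
(B,R,Z): not NE [P2→P gives 9>5; P3→Y gives 7>5]
(B,R,W): not NE [P1→A gives 6>3; P2→P gives 8>7; P3→Y gives 7>6]
(B,S,X): not NE [P3→Y gives 6>4]
(B,S,Y): not NE [P2→P gives 9>4]
(B,S,Z): not NE [P1→A gives 9>0; P2→P gives 9>4; P3→Y gives 6>4]
(B,S,W): not NE [P2→P gives 8>7; P3→Y gives 6>2]

Nash profiles: (A,P,Y), (A,Q,X)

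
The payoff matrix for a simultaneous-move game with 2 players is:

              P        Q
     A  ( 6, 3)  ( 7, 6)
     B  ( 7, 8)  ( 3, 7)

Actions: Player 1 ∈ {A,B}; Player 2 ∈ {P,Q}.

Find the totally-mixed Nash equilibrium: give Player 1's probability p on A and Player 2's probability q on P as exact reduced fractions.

(p,q) = (1/4, 4/5)

P1 indiff ⇒ q·6+(1-q)·7 = q·7+(1-q)·3 ⇒ q(-1) = (1-q)(-4) ⇒ q = 4/5
P2 indiff ⇒ p·3+(1-p)·8 = p·6+(1-p)·7 ⇒ p(-3) = (1-p)(-1) ⇒ p = 1/4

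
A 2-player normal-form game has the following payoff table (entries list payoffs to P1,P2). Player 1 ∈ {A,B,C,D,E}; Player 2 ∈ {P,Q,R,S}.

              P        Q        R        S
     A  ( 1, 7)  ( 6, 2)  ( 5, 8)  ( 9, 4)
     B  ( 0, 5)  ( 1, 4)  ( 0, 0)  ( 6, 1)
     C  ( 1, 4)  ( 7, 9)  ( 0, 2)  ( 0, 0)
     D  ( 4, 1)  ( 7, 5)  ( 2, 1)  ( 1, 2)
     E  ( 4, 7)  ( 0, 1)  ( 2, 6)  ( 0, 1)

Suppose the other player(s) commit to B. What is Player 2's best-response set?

P2 best: {P}

u_2(P vs B) = 5
u_2(Q vs B) = 4
u_2(R vs B) = 0
u_2(S vs B) = 1
max payoff 5 at {P}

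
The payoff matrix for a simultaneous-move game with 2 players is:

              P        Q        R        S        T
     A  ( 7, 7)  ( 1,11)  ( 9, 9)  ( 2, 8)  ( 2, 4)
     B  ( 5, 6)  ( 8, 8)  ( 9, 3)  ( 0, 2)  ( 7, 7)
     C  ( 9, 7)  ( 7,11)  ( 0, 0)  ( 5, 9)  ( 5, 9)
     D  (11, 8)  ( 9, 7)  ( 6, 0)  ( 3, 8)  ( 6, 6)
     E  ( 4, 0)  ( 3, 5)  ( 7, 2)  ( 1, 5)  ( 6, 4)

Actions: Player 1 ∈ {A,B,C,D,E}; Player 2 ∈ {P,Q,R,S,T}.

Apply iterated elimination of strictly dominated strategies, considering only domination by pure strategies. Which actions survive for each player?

P2 drop R (Q beats it: A:11>9 B:8>3 C:11>0 D:7>0 E:5>2)
P1 drop A (C beats it: P:9>7 Q:7>1 S:5>2 T:5>2)
P2 drop T (Q beats it: B:8>7 C:11>9 D:7>6 E:5>4)
P1 drop B (D beats it: P:11>5 Q:9>8 S:3>0)
P1 drop E (C beats it: P:9>4 Q:7>3 S:5>1)
P1→{C,D} P2→{P,Q,S}

Remaining: P1:{C,D} P2:{P,Q,S}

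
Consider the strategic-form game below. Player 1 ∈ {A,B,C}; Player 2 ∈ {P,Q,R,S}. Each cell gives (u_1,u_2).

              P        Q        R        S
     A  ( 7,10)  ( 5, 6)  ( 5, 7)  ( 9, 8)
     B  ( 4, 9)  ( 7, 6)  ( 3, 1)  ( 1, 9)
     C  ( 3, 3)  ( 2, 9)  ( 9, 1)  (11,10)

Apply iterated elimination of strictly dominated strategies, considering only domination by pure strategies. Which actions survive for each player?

P2 drop Q (S beats it: A:8>6 B:9>6 C:10>9)
P1 drop B (A beats it: P:7>4 R:5>3 S:9>1)
P2 drop R (P beats it: A:10>7 C:3>1)
P1→{A,C} P2→{P,S}

Remaining: P1:{A,C} P2:{P,S}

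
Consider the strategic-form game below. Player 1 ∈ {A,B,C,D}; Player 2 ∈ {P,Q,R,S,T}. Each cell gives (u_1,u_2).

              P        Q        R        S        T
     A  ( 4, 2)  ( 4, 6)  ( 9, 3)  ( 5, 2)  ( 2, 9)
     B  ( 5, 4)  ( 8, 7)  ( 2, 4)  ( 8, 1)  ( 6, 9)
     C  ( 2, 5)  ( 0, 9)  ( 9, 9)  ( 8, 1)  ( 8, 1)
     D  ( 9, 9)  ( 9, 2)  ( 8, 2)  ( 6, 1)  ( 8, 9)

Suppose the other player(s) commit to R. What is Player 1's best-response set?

P1 best: {A,C}

u_1(A vs R) = 9
u_1(B vs R) = 2
u_1(C vs R) = 9
u_1(D vs R) = 8
max payoff 9 at {A,C}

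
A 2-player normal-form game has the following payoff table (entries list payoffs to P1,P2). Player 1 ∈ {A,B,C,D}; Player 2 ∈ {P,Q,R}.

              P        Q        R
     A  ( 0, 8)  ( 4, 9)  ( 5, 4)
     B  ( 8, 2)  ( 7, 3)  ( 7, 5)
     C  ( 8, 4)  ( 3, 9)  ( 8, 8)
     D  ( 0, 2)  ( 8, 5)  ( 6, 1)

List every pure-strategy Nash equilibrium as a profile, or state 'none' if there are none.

NE set: (D,Q)

(A,P): not NE [P1→C gives 8>0; P2→Q gives 9>8]
(A,Q): not NE [P1→D gives 8>4]
(A,R): not NE [P1→C gives 8>5; P2→Q gives 9>4]
(B,P): not NE [P2→R gives 5>2]
(B,Q): not NE [P1→D gives 8>7; P2→R gives 5>3]
(B,R): not NE [P1→C gives 8>7]
(C,P): not NE [P2→Q gives 9>4]
(C,Q): not NE [P1→D gives 8>3]
(C,R): not NE [P2→Q gives 9>8]
(D,P): not NE [P1→C gives 8>0; P2→Q gives 5>2]
(D,Q): NE
(D,R): not NE [P1→C gives 8>6; P2→Q gives 5>1]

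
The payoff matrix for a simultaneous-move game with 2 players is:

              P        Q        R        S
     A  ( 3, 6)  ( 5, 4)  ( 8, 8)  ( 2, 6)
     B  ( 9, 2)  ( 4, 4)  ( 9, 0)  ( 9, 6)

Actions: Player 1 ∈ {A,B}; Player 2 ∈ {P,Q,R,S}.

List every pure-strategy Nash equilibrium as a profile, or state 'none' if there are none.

NE set: (B,S)

(A,P): not NE [P1→B gives 9>3; P2→R gives 8>6]
(A,Q): not NE [P2→R gives 8>4]
(A,R): not NE [P1→B gives 9>8]
(A,S): not NE [P1→B gives 9>2; P2→R gives 8>6]
(B,P): not NE [P2→S gives 6>2]
(B,Q): not NE [P1→A gives 5>4; P2→S gives 6>4]
(B,R): not NE [P2→S gives 6>0]
(B,S): NE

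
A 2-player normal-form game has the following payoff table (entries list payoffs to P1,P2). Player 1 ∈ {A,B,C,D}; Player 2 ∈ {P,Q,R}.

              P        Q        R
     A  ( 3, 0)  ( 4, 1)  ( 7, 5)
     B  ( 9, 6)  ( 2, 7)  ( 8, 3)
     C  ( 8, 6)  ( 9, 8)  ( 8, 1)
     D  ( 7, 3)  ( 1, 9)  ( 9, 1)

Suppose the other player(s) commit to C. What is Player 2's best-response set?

u_2(P vs C) = 6
u_2(Q vs C) = 8
u_2(R vs C) = 1
max payoff 8 at {Q}

argmax u_2 = {Q}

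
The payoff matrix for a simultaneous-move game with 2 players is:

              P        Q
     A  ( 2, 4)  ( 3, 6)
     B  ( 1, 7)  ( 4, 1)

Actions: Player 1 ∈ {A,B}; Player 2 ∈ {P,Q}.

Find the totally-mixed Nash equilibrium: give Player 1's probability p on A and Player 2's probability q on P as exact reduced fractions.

P1 indiff ⇒ q·2+(1-q)·3 = q·1+(1-q)·4 ⇒ q(1) = (1-q)(1) ⇒ q = 1/2
P2 indiff ⇒ p·4+(1-p)·7 = p·6+(1-p)·1 ⇒ p(-2) = (1-p)(-6) ⇒ p = 3/4

P1 mixes 3/4 on A; P2 mixes 1/2 on P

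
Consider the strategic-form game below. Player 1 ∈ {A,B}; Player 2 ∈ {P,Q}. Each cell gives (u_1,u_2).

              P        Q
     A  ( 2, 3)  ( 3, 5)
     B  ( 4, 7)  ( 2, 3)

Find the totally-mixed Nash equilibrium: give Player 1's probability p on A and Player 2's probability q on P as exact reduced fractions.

P1 indiff ⇒ q·2+(1-q)·3 = q·4+(1-q)·2 ⇒ q(-2) = (1-q)(-1) ⇒ q = 1/3
P2 indiff ⇒ p·3+(1-p)·7 = p·5+(1-p)·3 ⇒ p(-2) = (1-p)(-4) ⇒ p = 2/3

P1 mixes 2/3 on A; P2 mixes 1/3 on P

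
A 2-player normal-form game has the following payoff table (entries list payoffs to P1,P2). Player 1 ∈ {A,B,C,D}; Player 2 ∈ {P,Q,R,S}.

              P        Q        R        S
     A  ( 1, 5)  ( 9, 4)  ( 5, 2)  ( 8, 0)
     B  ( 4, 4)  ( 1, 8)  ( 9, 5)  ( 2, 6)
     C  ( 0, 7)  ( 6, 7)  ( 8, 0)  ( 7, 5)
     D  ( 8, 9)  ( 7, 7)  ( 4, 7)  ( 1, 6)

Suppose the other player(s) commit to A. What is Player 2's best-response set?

argmax u_2 = {P}

u_2(P vs A) = 5
u_2(Q vs A) = 4
u_2(R vs A) = 2
u_2(S vs A) = 0
max payoff 5 at {P}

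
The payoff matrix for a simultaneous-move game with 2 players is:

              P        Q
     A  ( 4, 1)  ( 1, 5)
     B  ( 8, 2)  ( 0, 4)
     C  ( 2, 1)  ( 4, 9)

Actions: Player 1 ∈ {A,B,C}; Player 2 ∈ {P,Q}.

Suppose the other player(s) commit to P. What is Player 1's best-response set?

u_1(A vs P) = 4
u_1(B vs P) = 8
u_1(C vs P) = 2
max payoff 8 at {B}

BR_1 = {B}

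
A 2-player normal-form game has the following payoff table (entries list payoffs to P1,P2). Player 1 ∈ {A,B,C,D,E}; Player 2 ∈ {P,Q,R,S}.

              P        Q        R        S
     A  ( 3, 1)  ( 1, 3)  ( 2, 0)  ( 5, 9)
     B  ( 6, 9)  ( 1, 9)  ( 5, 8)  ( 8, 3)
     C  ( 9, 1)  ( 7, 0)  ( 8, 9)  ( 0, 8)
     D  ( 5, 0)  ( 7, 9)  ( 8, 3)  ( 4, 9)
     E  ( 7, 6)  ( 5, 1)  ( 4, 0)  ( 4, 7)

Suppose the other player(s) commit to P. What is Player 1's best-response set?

P1 best: {C}

u_1(A vs P) = 3
u_1(B vs P) = 6
u_1(C vs P) = 9
u_1(D vs P) = 5
u_1(E vs P) = 7
max payoff 9 at {C}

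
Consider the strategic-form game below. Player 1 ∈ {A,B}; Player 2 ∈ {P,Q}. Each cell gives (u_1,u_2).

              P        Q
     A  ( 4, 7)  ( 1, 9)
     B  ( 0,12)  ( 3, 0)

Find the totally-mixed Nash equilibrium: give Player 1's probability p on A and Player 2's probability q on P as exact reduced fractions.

p=6/7, q=1/3

P1 indiff ⇒ q·4+(1-q)·1 = q·0+(1-q)·3 ⇒ q(4) = (1-q)(2) ⇒ q = 1/3
P2 indiff ⇒ p·7+(1-p)·12 = p·9+(1-p)·0 ⇒ p(-2) = (1-p)(-12) ⇒ p = 6/7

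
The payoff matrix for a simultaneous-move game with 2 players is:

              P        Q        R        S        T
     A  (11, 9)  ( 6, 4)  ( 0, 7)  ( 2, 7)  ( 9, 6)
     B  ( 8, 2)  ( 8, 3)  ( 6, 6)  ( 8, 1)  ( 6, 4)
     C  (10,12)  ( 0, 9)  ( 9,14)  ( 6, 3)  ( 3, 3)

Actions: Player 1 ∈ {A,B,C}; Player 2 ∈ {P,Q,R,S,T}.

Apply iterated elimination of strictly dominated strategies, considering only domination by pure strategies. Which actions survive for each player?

P2 drop Q (R beats it: A:7>4 B:6>3 C:14>9)
P2 drop S (P beats it: A:9>7 B:2>1 C:12>3)
P2 drop T (R beats it: A:7>6 B:6>4 C:14>3)
P1 drop B (C beats it: P:10>8 R:9>6)
P1→{A,C} P2→{P,R}

Remaining: P1:{A,C} P2:{P,R}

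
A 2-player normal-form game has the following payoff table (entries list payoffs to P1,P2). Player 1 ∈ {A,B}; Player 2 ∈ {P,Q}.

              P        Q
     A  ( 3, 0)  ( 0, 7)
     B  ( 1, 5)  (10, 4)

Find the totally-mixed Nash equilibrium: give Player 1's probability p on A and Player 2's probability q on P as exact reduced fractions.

P1 mixes 1/8 on A; P2 mixes 5/6 on P

P1 indiff ⇒ q·3+(1-q)·0 = q·1+(1-q)·10 ⇒ q(2) = (1-q)(10) ⇒ q = 5/6
P2 indiff ⇒ p·0+(1-p)·5 = p·7+(1-p)·4 ⇒ p(-7) = (1-p)(-1) ⇒ p = 1/8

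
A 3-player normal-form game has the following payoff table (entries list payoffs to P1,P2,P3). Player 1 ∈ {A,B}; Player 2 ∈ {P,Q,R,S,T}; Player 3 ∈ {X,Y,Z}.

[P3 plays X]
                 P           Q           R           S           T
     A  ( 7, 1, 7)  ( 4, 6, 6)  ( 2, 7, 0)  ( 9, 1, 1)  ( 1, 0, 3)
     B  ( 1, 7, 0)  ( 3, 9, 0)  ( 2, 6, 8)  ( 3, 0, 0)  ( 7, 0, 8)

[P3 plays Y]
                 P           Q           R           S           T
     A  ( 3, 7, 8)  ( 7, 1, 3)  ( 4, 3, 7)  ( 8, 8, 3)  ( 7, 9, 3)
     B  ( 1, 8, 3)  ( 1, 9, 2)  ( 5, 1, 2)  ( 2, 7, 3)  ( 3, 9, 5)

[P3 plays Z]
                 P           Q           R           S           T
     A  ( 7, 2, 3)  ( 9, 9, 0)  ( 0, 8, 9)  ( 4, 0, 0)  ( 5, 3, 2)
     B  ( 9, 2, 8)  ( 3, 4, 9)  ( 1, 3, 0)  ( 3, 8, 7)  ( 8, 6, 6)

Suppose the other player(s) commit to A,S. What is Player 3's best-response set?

argmax u_3 = {Y}

u_3(X vs A,S) = 1
u_3(Y vs A,S) = 3
u_3(Z vs A,S) = 0
max payoff 3 at {Y}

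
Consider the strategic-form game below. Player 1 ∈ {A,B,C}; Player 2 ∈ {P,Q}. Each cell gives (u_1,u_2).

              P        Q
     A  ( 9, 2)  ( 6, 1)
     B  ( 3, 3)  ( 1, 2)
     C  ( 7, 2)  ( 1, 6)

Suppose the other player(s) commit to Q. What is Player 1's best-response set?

u_1(A vs Q) = 6
u_1(B vs Q) = 1
u_1(C vs Q) = 1
max payoff 6 at {A}

BR_1 = {A}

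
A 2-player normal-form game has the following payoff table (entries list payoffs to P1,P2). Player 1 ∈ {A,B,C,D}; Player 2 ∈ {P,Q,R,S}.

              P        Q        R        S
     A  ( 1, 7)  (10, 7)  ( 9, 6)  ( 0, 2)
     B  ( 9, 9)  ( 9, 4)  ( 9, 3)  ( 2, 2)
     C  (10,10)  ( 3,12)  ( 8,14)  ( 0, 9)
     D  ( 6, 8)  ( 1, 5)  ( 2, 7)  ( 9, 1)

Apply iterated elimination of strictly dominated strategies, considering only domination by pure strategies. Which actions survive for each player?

Remaining: P1:{A,B,C} P2:{P,Q,R}

P2 drop S (P beats it: A:7>2 B:9>2 C:10>9 D:8>1)
P1 drop D (B beats it: P:9>6 Q:9>1 R:9>2)
P1→{A,B,C} P2→{P,Q,R}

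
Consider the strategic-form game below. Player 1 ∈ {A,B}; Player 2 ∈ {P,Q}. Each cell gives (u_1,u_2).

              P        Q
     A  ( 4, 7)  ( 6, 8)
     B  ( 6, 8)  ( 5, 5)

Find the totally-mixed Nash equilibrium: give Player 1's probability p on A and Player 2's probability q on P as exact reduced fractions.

P1 indiff ⇒ q·4+(1-q)·6 = q·6+(1-q)·5 ⇒ q(-2) = (1-q)(-1) ⇒ q = 1/3
P2 indiff ⇒ p·7+(1-p)·8 = p·8+(1-p)·5 ⇒ p(-1) = (1-p)(-3) ⇒ p = 3/4

P1 mixes 3/4 on A; P2 mixes 1/3 on P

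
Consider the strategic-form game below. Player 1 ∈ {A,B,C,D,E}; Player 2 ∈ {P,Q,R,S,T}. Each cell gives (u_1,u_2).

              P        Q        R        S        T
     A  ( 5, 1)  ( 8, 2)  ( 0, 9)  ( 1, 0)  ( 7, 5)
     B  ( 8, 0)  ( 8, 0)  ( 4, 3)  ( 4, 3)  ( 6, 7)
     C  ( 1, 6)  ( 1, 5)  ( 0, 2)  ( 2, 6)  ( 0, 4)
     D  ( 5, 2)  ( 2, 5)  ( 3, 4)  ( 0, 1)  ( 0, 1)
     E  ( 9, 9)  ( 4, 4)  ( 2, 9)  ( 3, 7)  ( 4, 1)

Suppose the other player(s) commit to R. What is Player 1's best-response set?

BR_1 = {B}

u_1(A vs R) = 0
u_1(B vs R) = 4
u_1(C vs R) = 0
u_1(D vs R) = 3
u_1(E vs R) = 2
max payoff 4 at {B}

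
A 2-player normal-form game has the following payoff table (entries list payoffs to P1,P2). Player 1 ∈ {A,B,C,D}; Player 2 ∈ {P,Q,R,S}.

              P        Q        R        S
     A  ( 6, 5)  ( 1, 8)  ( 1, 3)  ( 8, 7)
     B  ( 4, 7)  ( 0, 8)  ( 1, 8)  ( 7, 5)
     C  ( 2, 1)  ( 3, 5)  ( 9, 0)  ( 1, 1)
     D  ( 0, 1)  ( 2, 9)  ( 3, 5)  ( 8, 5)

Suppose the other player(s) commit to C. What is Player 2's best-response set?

argmax u_2 = {Q}

u_2(P vs C) = 1
u_2(Q vs C) = 5
u_2(R vs C) = 0
u_2(S vs C) = 1
max payoff 5 at {Q}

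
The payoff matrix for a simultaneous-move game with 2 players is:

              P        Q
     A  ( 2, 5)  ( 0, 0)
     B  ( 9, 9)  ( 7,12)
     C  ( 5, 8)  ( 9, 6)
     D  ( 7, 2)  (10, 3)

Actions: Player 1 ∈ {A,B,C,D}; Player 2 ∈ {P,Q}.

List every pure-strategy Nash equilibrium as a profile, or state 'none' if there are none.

(A,P): not NE [P1→B gives 9>2]
(A,Q): not NE [P1→D gives 10>0; P2→P gives 5>0]
(B,P): not NE [P2→Q gives 12>9]
(B,Q): not NE [P1→D gives 10>7]
(C,P): not NE [P1→B gives 9>5]
(C,Q): not NE [P1→D gives 10>9; P2→P gives 8>6]
(D,P): not NE [P1→B gives 9>7; P2→Q gives 3>2]
(D,Q): NE

NE set: (D,Q)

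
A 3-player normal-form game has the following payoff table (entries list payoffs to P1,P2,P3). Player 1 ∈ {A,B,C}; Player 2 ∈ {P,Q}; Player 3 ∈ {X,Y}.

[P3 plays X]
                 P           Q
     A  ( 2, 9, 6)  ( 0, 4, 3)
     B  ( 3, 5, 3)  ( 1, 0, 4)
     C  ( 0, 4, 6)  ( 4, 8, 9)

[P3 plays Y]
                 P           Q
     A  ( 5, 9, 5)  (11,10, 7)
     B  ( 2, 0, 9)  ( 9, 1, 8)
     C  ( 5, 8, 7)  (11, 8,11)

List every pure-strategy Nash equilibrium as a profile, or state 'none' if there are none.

NE set: (A,Q,Y), (C,P,Y), (C,Q,Y)

(A,P,X): not NE [P1→B gives 3>2]
(A,P,Y): not NE [P2→Q gives 10>9; P3→X gives 6>5]
(A,Q,X): not NE [P1→C gives 4>0; P2→P gives 9>4; P3→Y gives 7>3]
(A,Q,Y): NE
(B,P,X): not NE [P3→Y gives 9>3]
(B,P,Y): not NE [P1→C gives 5>2; P2→Q gives 1>0]
(B,Q,X): not NE [P1→C gives 4>1; P2→P gives 5>0; P3→Y gives 8>4]
(B,Q,Y): not NE [P1→C gives 11>9]
(C,P,X): not NE [P1→B gives 3>0; P2→Q gives 8>4; P3→Y gives 7>6]
(C,P,Y): NE
(C,Q,X): not NE [P3→Y gives 11>9]
(C,Q,Y): NE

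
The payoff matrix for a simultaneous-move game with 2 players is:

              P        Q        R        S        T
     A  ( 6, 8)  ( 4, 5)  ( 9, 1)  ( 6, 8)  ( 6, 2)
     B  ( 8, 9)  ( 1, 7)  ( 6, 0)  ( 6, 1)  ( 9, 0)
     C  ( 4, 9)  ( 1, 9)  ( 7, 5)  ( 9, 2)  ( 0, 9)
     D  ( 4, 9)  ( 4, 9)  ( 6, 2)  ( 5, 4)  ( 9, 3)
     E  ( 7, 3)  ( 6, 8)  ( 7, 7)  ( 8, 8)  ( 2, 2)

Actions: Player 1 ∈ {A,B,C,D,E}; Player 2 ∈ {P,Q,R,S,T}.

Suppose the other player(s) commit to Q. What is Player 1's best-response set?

BR_1 = {E}

u_1(A vs Q) = 4
u_1(B vs Q) = 1
u_1(C vs Q) = 1
u_1(D vs Q) = 4
u_1(E vs Q) = 6
max payoff 6 at {E}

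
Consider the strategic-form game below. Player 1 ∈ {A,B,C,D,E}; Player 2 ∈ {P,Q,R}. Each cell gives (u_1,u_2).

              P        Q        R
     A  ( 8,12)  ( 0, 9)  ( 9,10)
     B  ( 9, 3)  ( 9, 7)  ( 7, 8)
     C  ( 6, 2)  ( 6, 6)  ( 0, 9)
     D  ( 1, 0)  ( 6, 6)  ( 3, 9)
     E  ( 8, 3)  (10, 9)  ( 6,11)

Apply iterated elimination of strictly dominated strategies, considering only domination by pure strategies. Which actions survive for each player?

P1 drop C (B beats it: P:9>6 Q:9>6 R:7>0)
P1 drop D (B beats it: P:9>1 Q:9>6 R:7>3)
P2 drop Q (R beats it: A:10>9 B:8>7 E:11>9)
P1 drop E (B beats it: P:9>8 R:7>6)
P1→{A,B} P2→{P,R}

IESDS → P1:{A,B} P2:{P,R}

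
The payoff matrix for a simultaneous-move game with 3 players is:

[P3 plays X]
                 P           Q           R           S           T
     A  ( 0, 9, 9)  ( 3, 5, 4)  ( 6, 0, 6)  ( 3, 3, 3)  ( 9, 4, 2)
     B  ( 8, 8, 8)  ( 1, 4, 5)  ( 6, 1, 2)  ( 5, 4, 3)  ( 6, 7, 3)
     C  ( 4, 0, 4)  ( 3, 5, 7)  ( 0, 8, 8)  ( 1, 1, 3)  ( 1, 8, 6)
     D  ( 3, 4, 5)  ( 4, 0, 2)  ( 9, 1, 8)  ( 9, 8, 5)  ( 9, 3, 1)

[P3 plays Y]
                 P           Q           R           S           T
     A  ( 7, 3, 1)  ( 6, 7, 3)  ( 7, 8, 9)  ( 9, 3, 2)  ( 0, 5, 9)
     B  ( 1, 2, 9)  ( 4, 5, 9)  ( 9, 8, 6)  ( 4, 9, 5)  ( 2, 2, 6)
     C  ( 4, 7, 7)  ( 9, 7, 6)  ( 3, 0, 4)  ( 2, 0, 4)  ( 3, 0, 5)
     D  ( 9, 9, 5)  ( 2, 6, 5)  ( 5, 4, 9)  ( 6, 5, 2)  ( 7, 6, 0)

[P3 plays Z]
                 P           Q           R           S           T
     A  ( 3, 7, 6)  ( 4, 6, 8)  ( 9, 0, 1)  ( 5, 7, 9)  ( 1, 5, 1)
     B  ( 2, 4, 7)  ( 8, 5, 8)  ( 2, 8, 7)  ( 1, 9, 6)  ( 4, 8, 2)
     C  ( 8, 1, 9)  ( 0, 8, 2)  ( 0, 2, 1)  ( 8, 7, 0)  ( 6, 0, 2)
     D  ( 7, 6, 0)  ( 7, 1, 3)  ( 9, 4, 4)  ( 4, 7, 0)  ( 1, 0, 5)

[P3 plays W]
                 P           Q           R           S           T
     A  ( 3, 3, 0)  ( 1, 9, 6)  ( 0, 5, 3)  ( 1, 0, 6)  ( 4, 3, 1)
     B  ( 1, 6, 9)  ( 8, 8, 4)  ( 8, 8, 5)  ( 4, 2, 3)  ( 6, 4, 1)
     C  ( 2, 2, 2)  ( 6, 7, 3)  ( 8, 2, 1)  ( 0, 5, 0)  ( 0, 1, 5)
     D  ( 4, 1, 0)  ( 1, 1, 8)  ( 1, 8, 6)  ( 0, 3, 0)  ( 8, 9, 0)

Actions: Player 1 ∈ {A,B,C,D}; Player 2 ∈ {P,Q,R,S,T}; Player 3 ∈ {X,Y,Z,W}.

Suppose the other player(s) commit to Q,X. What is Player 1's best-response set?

u_1(A vs Q,X) = 3
u_1(B vs Q,X) = 1
u_1(C vs Q,X) = 3
u_1(D vs Q,X) = 4
max payoff 4 at {D}

BR_1 = {D}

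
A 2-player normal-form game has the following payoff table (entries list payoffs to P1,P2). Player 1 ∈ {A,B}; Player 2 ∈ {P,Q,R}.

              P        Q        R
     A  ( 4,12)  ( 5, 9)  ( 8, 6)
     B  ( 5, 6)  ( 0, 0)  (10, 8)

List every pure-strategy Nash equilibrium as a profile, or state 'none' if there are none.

Nash profiles: (B,R)

(A,P): not NE [P1→B gives 5>4]
(A,Q): not NE [P2→P gives 12>9]
(A,R): not NE [P1→B gives 10>8; P2→P gives 12>6]
(B,P): not NE [P2→R gives 8>6]
(B,Q): not NE [P1→A gives 5>0; P2→R gives 8>0]
(B,R): NE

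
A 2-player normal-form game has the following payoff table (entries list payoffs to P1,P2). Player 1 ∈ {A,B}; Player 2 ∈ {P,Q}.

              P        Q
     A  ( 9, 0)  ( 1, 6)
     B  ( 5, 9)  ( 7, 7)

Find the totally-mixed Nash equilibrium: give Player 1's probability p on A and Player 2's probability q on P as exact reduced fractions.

P1 mixes 1/4 on A; P2 mixes 3/5 on P

P1 indiff ⇒ q·9+(1-q)·1 = q·5+(1-q)·7 ⇒ q(4) = (1-q)(6) ⇒ q = 3/5
P2 indiff ⇒ p·0+(1-p)·9 = p·6+(1-p)·7 ⇒ p(-6) = (1-p)(-2) ⇒ p = 1/4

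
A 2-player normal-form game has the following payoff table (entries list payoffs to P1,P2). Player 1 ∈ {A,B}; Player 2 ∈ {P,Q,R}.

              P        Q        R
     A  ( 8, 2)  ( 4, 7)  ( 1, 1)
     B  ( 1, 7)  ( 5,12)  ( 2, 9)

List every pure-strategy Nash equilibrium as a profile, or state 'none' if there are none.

(A,P): not NE [P2→Q gives 7>2]
(A,Q): not NE [P1→B gives 5>4]
(A,R): not NE [P1→B gives 2>1; P2→Q gives 7>1]
(B,P): not NE [P1→A gives 8>1; P2→Q gives 12>7]
(B,Q): NE
(B,R): not NE [P2→Q gives 12>9]

NE set: (B,Q)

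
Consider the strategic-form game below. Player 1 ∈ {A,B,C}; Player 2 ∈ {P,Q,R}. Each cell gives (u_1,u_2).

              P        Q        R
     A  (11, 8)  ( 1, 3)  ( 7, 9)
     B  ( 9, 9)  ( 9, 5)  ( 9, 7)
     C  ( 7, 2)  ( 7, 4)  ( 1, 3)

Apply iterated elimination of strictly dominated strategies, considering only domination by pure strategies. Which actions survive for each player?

P1 drop C (B beats it: P:9>7 Q:9>7 R:9>1)
P2 drop Q (P beats it: A:8>3 B:9>5)
P1→{A,B} P2→{P,R}

IESDS → P1:{A,B} P2:{P,R}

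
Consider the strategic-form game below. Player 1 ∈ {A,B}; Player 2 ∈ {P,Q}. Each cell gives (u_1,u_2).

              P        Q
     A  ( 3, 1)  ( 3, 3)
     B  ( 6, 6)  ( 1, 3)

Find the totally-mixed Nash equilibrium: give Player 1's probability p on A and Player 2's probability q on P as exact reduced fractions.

P1 indiff ⇒ q·3+(1-q)·3 = q·6+(1-q)·1 ⇒ q(-3) = (1-q)(-2) ⇒ q = 2/5
P2 indiff ⇒ p·1+(1-p)·6 = p·3+(1-p)·3 ⇒ p(-2) = (1-p)(-3) ⇒ p = 3/5

P1 mixes 3/5 on A; P2 mixes 2/5 on P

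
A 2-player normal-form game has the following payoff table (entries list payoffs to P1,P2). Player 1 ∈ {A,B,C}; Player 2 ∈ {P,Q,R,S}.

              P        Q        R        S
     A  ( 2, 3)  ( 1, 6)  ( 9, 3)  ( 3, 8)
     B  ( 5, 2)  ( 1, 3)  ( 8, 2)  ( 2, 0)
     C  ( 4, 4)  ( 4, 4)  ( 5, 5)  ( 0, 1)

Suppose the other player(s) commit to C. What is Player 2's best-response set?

P2 best: {R}

u_2(P vs C) = 4
u_2(Q vs C) = 4
u_2(R vs C) = 5
u_2(S vs C) = 1
max payoff 5 at {R}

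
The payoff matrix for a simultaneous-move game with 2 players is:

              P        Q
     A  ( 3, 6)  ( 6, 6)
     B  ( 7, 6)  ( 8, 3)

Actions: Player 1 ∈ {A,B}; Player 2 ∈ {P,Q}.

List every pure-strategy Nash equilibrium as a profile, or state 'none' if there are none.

(A,P): not NE [P1→B gives 7>3]
(A,Q): not NE [P1→B gives 8>6]
(B,P): NE
(B,Q): not NE [P2→P gives 6>3]

PSNE = {(B,P)}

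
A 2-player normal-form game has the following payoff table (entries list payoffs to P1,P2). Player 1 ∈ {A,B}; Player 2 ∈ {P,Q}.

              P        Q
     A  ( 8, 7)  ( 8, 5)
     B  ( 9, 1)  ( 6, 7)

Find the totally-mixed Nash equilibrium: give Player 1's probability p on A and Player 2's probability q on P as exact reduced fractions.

P1 indiff ⇒ q·8+(1-q)·8 = q·9+(1-q)·6 ⇒ q(-1) = (1-q)(-2) ⇒ q = 2/3
P2 indiff ⇒ p·7+(1-p)·1 = p·5+(1-p)·7 ⇒ p(2) = (1-p)(6) ⇒ p = 3/4

(p,q) = (3/4, 2/3)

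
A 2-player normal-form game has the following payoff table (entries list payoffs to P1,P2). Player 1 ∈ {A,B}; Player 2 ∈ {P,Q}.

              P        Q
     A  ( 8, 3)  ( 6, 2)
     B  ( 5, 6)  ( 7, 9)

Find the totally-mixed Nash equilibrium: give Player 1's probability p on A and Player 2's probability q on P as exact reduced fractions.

P1 indiff ⇒ q·8+(1-q)·6 = q·5+(1-q)·7 ⇒ q(3) = (1-q)(1) ⇒ q = 1/4
P2 indiff ⇒ p·3+(1-p)·6 = p·2+(1-p)·9 ⇒ p(1) = (1-p)(3) ⇒ p = 3/4

(p,q) = (3/4, 1/4)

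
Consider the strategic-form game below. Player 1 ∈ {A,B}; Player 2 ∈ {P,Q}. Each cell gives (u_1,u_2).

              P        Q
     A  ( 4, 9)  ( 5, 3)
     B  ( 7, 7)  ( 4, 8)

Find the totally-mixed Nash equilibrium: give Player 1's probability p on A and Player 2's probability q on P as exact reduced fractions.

P1 mixes 1/7 on A; P2 mixes 1/4 on P

P1 indiff ⇒ q·4+(1-q)·5 = q·7+(1-q)·4 ⇒ q(-3) = (1-q)(-1) ⇒ q = 1/4
P2 indiff ⇒ p·9+(1-p)·7 = p·3+(1-p)·8 ⇒ p(6) = (1-p)(1) ⇒ p = 1/7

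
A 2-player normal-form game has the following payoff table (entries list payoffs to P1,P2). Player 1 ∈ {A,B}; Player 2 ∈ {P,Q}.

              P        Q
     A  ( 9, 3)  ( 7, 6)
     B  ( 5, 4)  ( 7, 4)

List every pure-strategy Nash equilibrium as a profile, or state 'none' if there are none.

PSNE = {(A,Q), (B,Q)}

(A,P): not NE [P2→Q gives 6>3]
(A,Q): NE
(B,P): not NE [P1→A gives 9>5]
(B,Q): NE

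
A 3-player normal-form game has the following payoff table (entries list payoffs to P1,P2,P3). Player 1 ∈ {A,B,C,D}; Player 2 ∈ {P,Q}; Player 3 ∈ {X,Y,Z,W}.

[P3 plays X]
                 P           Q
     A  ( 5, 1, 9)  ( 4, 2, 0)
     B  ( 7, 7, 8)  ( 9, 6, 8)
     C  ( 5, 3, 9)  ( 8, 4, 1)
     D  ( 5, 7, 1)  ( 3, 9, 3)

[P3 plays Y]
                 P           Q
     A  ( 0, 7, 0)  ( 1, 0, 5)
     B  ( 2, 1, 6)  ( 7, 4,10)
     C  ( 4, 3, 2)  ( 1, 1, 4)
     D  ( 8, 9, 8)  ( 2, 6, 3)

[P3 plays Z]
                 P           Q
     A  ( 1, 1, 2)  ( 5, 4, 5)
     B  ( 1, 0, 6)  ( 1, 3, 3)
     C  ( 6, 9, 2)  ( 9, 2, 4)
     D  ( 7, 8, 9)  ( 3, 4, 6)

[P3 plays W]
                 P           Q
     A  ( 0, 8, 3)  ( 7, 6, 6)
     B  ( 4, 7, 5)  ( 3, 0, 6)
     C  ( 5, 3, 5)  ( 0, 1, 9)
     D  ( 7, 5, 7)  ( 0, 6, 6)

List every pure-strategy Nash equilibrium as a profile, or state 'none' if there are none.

PSNE = {(B,P,X), (B,Q,Y), (D,P,Z)}

(A,P,X): not NE [P1→B gives 7>5; P2→Q gives 2>1]
(A,P,Y): not NE [P1→D gives 8>0; P3→X gives 9>0]
(A,P,Z): not NE [P1→D gives 7>1; P2→Q gives 4>1; P3→X gives 9>2]
(A,P,W): not NE [P1→D gives 7>0; P3→X gives 9>3]
(A,Q,X): not NE [P1→B gives 9>4; P3→W gives 6>0]
(A,Q,Y): not NE [P1→B gives 7>1; P2→P gives 7>0; P3→W gives 6>5]
(A,Q,Z): not NE [P1→C gives 9>5; P3→W gives 6>5]
(A,Q,W): not NE [P2→P gives 8>6]
(B,P,X): NE
(B,P,Y): not NE [P1→D gives 8>2; P2→Q gives 4>1; P3→X gives 8>6]
(B,P,Z): not NE [P1→D gives 7>1; P2→Q gives 3>0; P3→X gives 8>6]
(B,P,W): not NE [P1→D gives 7>4; P3→X gives 8>5]
(B,Q,X): not NE [P2→P gives 7>6; P3→Y gives 10>8]
(B,Q,Y): NE
(B,Q,Z): not NE [P1→C gives 9>1; P3→Y gives 10>3]
(B,Q,W): not NE [P1→A gives 7>3; P2→P gives 7>0; P3→Y gives 10>6]
(C,P,X): not NE [P1→B gives 7>5; P2→Q gives 4>3]
(C,P,Y): not NE [P1→D gives 8>4; P3→X gives 9>2]
(C,P,Z): not NE [P1→D gives 7>6; P3→X gives 9>2]
(C,P,W): not NE [P1→D gives 7>5; P3→X gives 9>5]
(C,Q,X): not NE [P1→B gives 9>8; P3→W gives 9>1]
(C,Q,Y): not NE [P1→B gives 7>1; P2→P gives 3>1; P3→W gives 9>4]
(C,Q,Z): not NE [P2→P gives 9>2; P3→W gives 9>4]
(C,Q,W): not NE [P1→A gives 7>0; P2→P gives 3>1]
(D,P,X): not NE [P1→B gives 7>5; P2→Q gives 9>7; P3→Z gives 9>1]
(D,P,Y): not NE [P3→Z gives 9>8]
(D,P,Z): NE
(D,P,W): not NE [P2→Q gives 6>5; P3→Z gives 9>7]
(D,Q,X): not NE [P1→B gives 9>3; P3→W gives 6>3]
(D,Q,Y): not NE [P1→B gives 7>2; P2→P gives 9>6; P3→W gives 6>3]
(D,Q,Z): not NE [P1→C gives 9>3; P2→P gives 8>4]
(D,Q,W): not NE [P1→A gives 7>0]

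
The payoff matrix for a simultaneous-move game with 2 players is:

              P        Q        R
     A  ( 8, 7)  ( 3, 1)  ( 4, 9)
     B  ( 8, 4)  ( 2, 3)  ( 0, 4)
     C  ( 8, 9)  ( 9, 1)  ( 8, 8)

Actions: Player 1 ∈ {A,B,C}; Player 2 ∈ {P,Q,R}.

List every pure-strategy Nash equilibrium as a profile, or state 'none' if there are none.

(A,P): not NE [P2→R gives 9>7]
(A,Q): not NE [P1→C gives 9>3; P2→R gives 9>1]
(A,R): not NE [P1→C gives 8>4]
(B,P): NE
(B,Q): not NE [P1→C gives 9>2; P2→R gives 4>3]
(B,R): not NE [P1→C gives 8>0]
(C,P): NE
(C,Q): not NE [P2→P gives 9>1]
(C,R): not NE [P2→P gives 9>8]

NE set: (B,P), (C,P)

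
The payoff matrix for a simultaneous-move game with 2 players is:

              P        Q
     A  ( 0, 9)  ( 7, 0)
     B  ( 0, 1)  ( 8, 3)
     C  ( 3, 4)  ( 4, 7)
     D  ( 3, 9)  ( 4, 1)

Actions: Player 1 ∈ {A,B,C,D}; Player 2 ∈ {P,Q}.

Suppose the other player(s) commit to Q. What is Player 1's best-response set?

u_1(A vs Q) = 7
u_1(B vs Q) = 8
u_1(C vs Q) = 4
u_1(D vs Q) = 4
max payoff 8 at {B}

argmax u_1 = {B}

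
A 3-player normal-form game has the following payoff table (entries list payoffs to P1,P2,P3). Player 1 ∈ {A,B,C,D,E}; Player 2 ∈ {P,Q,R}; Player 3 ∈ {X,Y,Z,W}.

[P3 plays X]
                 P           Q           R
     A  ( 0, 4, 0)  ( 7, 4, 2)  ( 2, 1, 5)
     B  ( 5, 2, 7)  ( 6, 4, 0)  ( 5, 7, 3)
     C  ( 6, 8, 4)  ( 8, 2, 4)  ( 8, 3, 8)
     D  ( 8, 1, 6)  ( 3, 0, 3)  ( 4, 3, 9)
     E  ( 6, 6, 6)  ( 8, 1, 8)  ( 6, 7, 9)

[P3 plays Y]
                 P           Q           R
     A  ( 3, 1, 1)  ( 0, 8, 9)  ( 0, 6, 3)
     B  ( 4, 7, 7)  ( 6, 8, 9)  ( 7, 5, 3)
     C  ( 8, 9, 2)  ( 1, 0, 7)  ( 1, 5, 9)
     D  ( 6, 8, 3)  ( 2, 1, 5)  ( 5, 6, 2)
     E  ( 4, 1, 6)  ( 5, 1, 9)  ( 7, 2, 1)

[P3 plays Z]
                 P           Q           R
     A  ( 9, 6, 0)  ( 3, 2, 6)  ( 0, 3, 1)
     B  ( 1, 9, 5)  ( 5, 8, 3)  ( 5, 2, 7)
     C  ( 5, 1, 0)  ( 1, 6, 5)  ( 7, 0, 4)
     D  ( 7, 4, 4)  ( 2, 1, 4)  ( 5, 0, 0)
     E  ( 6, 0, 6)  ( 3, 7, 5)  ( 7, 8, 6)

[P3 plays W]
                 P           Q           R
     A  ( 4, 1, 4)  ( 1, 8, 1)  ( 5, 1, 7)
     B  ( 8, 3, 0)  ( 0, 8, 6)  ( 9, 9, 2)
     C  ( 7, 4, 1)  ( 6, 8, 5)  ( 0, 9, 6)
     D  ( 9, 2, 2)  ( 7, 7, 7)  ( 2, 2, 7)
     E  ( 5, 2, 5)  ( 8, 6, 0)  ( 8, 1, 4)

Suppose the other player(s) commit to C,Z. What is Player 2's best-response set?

argmax u_2 = {Q}

u_2(P vs C,Z) = 1
u_2(Q vs C,Z) = 6
u_2(R vs C,Z) = 0
max payoff 6 at {Q}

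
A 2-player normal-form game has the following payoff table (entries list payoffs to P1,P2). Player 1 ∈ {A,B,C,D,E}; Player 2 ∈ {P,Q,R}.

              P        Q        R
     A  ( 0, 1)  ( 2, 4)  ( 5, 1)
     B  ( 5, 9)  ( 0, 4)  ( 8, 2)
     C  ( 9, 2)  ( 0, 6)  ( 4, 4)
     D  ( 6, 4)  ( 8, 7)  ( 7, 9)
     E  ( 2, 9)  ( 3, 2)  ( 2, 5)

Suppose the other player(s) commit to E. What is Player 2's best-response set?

u_2(P vs E) = 9
u_2(Q vs E) = 2
u_2(R vs E) = 5
max payoff 9 at {P}

P2 best: {P}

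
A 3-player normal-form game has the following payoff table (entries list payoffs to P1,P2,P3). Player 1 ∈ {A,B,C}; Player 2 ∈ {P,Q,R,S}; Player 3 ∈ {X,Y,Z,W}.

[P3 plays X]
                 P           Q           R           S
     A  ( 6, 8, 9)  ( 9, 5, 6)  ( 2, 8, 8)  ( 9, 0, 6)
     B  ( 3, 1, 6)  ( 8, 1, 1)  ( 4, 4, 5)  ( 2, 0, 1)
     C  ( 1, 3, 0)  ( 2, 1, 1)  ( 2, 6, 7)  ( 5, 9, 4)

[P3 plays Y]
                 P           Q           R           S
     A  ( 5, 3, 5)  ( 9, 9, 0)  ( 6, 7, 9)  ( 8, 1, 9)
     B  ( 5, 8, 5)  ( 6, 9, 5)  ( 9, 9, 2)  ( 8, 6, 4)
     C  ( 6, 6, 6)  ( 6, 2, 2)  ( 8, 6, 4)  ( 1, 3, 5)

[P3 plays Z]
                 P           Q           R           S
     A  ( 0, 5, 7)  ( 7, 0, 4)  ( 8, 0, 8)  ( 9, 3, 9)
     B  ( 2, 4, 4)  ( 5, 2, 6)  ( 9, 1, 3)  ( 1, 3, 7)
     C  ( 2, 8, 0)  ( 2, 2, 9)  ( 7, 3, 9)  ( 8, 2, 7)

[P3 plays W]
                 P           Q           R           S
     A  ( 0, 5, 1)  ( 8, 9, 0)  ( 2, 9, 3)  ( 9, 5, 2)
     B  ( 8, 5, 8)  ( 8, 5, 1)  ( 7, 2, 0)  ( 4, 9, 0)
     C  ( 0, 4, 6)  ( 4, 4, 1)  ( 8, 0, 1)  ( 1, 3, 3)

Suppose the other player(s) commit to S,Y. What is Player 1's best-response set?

P1 best: {A,B}

u_1(A vs S,Y) = 8
u_1(B vs S,Y) = 8
u_1(C vs S,Y) = 1
max payoff 8 at {A,B}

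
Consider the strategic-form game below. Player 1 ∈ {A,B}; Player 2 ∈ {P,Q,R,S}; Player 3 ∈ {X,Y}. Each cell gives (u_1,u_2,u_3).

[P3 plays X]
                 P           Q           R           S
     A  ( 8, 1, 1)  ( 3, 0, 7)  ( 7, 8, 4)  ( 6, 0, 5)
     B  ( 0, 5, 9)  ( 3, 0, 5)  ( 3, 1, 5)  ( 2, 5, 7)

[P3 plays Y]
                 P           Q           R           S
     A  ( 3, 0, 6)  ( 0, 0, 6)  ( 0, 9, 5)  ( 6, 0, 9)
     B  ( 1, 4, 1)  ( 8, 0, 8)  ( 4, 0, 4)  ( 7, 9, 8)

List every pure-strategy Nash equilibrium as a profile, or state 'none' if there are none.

(A,P,X): not NE [P2→R gives 8>1; P3→Y gives 6>1]
(A,P,Y): not NE [P2→R gives 9>0]
(A,Q,X): not NE [P2→R gives 8>0]
(A,Q,Y): not NE [P1→B gives 8>0; P2→R gives 9>0; P3→X gives 7>6]
(A,R,X): not NE [P3→Y gives 5>4]
(A,R,Y): not NE [P1→B gives 4>0]
(A,S,X): not NE [P2→R gives 8>0; P3→Y gives 9>5]
(A,S,Y): not NE [P1→B gives 7>6; P2→R gives 9>0]
(B,P,X): not NE [P1→A gives 8>0]
(B,P,Y): not NE [P1→A gives 3>1; P2→S gives 9>4; P3→X gives 9>1]
(B,Q,X): not NE [P2→S gives 5>0; P3→Y gives 8>5]
(B,Q,Y): not NE [P2→S gives 9>0]
(B,R,X): not NE [P1→A gives 7>3; P2→S gives 5>1]
(B,R,Y): not NE [P2→S gives 9>0; P3→X gives 5>4]
(B,S,X): not NE [P1→A gives 6>2; P3→Y gives 8>7]
(B,S,Y): NE

PSNE = {(B,S,Y)}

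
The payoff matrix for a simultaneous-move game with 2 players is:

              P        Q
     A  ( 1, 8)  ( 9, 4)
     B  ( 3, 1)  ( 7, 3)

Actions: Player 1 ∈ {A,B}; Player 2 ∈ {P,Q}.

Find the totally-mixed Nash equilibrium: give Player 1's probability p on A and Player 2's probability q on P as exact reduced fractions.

(p,q) = (1/3, 1/2)

P1 indiff ⇒ q·1+(1-q)·9 = q·3+(1-q)·7 ⇒ q(-2) = (1-q)(-2) ⇒ q = 1/2
P2 indiff ⇒ p·8+(1-p)·1 = p·4+(1-p)·3 ⇒ p(4) = (1-p)(2) ⇒ p = 1/3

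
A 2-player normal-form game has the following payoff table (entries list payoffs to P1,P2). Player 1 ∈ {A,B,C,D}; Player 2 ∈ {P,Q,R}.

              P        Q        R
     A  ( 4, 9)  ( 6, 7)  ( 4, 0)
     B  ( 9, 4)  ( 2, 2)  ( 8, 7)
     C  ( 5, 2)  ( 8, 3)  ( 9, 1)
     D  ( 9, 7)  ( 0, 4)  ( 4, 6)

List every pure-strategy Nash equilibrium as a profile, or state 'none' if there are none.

NE set: (C,Q), (D,P)

(A,P): not NE [P1→D gives 9>4]
(A,Q): not NE [P1→C gives 8>6; P2→P gives 9>7]
(A,R): not NE [P1→C gives 9>4; P2→P gives 9>0]
(B,P): not NE [P2→R gives 7>4]
(B,Q): not NE [P1→C gives 8>2; P2→R gives 7>2]
(B,R): not NE [P1→C gives 9>8]
(C,P): not NE [P1→D gives 9>5; P2→Q gives 3>2]
(C,Q): NE
(C,R): not NE [P2→Q gives 3>1]
(D,P): NE
(D,Q): not NE [P1→C gives 8>0; P2→P gives 7>4]
(D,R): not NE [P1→C gives 9>4; P2→P gives 7>6]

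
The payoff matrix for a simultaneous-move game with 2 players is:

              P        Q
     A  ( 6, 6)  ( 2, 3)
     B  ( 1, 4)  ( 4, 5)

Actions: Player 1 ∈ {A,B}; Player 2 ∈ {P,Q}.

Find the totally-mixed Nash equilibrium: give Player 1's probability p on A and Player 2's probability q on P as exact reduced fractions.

P1 indiff ⇒ q·6+(1-q)·2 = q·1+(1-q)·4 ⇒ q(5) = (1-q)(2) ⇒ q = 2/7
P2 indiff ⇒ p·6+(1-p)·4 = p·3+(1-p)·5 ⇒ p(3) = (1-p)(1) ⇒ p = 1/4

P1 mixes 1/4 on A; P2 mixes 2/7 on P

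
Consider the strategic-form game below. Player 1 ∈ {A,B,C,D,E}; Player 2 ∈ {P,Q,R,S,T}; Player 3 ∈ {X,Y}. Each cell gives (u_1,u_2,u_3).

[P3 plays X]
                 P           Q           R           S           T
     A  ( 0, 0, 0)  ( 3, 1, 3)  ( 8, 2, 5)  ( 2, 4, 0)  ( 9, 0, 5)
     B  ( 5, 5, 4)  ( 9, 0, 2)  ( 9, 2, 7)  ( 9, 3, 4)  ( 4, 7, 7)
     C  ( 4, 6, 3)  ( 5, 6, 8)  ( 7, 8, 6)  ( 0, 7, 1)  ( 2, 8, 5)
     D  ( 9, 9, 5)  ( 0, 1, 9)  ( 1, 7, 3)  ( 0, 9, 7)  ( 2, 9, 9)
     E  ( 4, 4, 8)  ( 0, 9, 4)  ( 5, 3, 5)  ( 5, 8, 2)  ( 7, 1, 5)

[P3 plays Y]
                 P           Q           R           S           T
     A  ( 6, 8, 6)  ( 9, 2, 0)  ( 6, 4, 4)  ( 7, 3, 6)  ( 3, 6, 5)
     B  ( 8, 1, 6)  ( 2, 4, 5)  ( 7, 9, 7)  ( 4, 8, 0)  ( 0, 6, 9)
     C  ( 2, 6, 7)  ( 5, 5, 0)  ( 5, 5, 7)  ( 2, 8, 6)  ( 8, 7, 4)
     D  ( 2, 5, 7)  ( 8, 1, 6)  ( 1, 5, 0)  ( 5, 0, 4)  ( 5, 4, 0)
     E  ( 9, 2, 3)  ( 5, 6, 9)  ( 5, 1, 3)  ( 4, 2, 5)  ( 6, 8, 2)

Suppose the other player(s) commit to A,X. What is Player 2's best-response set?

BR_2 = {S}

u_2(P vs A,X) = 0
u_2(Q vs A,X) = 1
u_2(R vs A,X) = 2
u_2(S vs A,X) = 4
u_2(T vs A,X) = 0
max payoff 4 at {S}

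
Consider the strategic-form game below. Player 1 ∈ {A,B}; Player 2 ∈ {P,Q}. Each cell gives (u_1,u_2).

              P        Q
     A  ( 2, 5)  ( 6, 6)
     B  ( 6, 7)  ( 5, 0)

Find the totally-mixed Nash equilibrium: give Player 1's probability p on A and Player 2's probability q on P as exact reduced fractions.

P1 indiff ⇒ q·2+(1-q)·6 = q·6+(1-q)·5 ⇒ q(-4) = (1-q)(-1) ⇒ q = 1/5
P2 indiff ⇒ p·5+(1-p)·7 = p·6+(1-p)·0 ⇒ p(-1) = (1-p)(-7) ⇒ p = 7/8

P1 mixes 7/8 on A; P2 mixes 1/5 on P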